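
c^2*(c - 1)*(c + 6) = c^4 + 5*c^3 - 6*c^2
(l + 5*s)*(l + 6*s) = l^2 + 11*l*s + 30*s^2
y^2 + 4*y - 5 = (y - 1)*(y + 5)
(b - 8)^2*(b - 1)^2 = b^4 - 18*b^3 + 97*b^2 - 144*b + 64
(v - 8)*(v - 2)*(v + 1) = v^3 - 9*v^2 + 6*v + 16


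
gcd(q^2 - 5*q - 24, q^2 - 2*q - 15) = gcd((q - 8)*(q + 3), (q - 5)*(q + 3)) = q + 3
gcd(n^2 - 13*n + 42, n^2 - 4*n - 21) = n - 7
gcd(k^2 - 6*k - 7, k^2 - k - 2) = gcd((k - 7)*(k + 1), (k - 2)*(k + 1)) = k + 1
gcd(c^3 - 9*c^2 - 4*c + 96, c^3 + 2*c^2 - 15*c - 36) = c^2 - c - 12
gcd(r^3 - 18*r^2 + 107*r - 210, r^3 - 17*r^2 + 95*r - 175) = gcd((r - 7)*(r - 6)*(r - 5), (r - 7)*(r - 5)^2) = r^2 - 12*r + 35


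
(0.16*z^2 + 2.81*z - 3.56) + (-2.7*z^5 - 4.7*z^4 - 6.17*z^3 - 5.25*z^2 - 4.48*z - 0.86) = -2.7*z^5 - 4.7*z^4 - 6.17*z^3 - 5.09*z^2 - 1.67*z - 4.42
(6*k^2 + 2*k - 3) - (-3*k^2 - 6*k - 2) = 9*k^2 + 8*k - 1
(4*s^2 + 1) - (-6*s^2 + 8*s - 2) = 10*s^2 - 8*s + 3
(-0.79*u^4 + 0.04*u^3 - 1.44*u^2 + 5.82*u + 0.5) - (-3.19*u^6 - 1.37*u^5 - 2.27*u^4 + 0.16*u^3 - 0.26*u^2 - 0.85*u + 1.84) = 3.19*u^6 + 1.37*u^5 + 1.48*u^4 - 0.12*u^3 - 1.18*u^2 + 6.67*u - 1.34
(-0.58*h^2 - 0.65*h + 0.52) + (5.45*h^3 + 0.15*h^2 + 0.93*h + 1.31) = 5.45*h^3 - 0.43*h^2 + 0.28*h + 1.83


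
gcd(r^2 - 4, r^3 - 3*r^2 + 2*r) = r - 2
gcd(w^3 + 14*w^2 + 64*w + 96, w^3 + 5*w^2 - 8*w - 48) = w^2 + 8*w + 16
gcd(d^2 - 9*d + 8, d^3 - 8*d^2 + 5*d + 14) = 1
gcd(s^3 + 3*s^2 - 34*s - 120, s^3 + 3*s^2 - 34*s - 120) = s^3 + 3*s^2 - 34*s - 120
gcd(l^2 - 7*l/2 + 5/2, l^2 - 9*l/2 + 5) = l - 5/2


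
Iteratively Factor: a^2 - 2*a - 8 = (a + 2)*(a - 4)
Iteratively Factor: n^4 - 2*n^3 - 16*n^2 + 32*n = (n + 4)*(n^3 - 6*n^2 + 8*n) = (n - 4)*(n + 4)*(n^2 - 2*n) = (n - 4)*(n - 2)*(n + 4)*(n)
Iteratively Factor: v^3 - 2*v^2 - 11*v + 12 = (v - 1)*(v^2 - v - 12) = (v - 4)*(v - 1)*(v + 3)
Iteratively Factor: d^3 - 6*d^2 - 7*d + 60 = (d - 5)*(d^2 - d - 12) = (d - 5)*(d + 3)*(d - 4)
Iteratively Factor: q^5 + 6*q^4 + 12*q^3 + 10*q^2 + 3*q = (q + 1)*(q^4 + 5*q^3 + 7*q^2 + 3*q) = (q + 1)^2*(q^3 + 4*q^2 + 3*q) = (q + 1)^3*(q^2 + 3*q) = q*(q + 1)^3*(q + 3)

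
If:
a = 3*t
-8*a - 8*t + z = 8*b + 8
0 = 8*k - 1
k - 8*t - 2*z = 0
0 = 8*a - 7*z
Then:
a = 21/832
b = -857/832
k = 1/8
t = 7/832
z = 3/104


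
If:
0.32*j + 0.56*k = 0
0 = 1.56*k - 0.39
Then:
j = -0.44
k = 0.25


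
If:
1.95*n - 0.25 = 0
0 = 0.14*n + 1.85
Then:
No Solution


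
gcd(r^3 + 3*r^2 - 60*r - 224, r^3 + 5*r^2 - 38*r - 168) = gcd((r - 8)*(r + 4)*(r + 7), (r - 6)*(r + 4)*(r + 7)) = r^2 + 11*r + 28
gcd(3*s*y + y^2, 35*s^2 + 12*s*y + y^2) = 1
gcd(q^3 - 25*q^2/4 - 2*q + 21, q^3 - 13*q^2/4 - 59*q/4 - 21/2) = q^2 - 17*q/4 - 21/2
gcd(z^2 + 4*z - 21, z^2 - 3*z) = z - 3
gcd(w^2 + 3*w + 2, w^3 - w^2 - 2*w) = w + 1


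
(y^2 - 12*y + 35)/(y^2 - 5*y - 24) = (-y^2 + 12*y - 35)/(-y^2 + 5*y + 24)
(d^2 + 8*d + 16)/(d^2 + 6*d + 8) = (d + 4)/(d + 2)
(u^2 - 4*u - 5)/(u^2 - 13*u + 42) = (u^2 - 4*u - 5)/(u^2 - 13*u + 42)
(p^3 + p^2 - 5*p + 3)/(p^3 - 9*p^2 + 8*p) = (p^2 + 2*p - 3)/(p*(p - 8))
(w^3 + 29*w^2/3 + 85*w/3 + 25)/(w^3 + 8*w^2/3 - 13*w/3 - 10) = (w + 5)/(w - 2)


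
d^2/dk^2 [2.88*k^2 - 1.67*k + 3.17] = 5.76000000000000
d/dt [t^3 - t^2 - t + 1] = 3*t^2 - 2*t - 1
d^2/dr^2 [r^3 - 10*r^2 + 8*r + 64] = 6*r - 20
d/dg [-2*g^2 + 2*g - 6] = 2 - 4*g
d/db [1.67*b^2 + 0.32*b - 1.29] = 3.34*b + 0.32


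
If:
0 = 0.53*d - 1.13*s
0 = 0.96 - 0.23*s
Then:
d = 8.90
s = 4.17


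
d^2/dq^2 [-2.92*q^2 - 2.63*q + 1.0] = -5.84000000000000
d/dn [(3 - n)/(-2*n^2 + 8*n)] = (-n^2 + 6*n - 12)/(2*n^2*(n^2 - 8*n + 16))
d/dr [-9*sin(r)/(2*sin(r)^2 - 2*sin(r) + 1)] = -9*cos(r)*cos(2*r)/(2*sin(r) + cos(2*r) - 2)^2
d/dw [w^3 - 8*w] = 3*w^2 - 8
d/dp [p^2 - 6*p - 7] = 2*p - 6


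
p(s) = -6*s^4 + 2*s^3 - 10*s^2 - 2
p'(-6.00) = 5520.00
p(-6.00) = -8570.00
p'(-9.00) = 18162.00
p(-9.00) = -41636.00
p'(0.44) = -9.68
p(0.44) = -3.99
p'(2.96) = -629.05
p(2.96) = -498.34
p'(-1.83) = 203.78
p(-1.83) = -115.04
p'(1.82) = -161.21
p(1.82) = -88.90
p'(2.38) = -337.16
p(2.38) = -224.19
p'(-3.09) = 827.18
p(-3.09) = -703.49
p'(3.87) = -1378.59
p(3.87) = -1381.69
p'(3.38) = -925.80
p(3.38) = -822.12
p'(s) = -24*s^3 + 6*s^2 - 20*s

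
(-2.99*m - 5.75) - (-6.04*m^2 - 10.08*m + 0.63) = 6.04*m^2 + 7.09*m - 6.38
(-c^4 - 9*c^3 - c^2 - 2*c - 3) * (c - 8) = -c^5 - c^4 + 71*c^3 + 6*c^2 + 13*c + 24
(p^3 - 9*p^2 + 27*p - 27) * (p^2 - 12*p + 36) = p^5 - 21*p^4 + 171*p^3 - 675*p^2 + 1296*p - 972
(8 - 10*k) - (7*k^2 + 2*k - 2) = -7*k^2 - 12*k + 10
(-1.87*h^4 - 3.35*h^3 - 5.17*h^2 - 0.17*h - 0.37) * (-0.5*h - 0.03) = 0.935*h^5 + 1.7311*h^4 + 2.6855*h^3 + 0.2401*h^2 + 0.1901*h + 0.0111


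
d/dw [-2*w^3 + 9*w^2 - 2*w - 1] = -6*w^2 + 18*w - 2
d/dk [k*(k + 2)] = 2*k + 2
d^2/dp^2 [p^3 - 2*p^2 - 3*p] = 6*p - 4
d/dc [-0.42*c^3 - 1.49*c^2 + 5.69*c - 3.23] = -1.26*c^2 - 2.98*c + 5.69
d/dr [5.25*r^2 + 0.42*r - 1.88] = 10.5*r + 0.42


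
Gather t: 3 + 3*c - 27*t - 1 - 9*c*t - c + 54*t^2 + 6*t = 2*c + 54*t^2 + t*(-9*c - 21) + 2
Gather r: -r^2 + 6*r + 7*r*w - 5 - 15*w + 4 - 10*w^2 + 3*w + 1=-r^2 + r*(7*w + 6) - 10*w^2 - 12*w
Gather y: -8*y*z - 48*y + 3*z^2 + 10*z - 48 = y*(-8*z - 48) + 3*z^2 + 10*z - 48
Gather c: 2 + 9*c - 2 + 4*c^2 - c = 4*c^2 + 8*c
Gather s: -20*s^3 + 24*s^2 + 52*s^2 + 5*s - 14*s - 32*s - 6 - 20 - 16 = -20*s^3 + 76*s^2 - 41*s - 42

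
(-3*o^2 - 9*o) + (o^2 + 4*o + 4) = -2*o^2 - 5*o + 4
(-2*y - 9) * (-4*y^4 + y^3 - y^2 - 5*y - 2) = 8*y^5 + 34*y^4 - 7*y^3 + 19*y^2 + 49*y + 18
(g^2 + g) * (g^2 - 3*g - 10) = g^4 - 2*g^3 - 13*g^2 - 10*g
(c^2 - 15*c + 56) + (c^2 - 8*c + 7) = 2*c^2 - 23*c + 63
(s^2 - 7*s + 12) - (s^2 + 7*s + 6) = 6 - 14*s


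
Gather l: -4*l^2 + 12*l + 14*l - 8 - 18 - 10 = -4*l^2 + 26*l - 36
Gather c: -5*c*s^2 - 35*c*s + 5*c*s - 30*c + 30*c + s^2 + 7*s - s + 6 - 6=c*(-5*s^2 - 30*s) + s^2 + 6*s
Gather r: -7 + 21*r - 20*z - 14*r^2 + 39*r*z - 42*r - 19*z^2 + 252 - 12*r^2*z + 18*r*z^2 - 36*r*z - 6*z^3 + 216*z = r^2*(-12*z - 14) + r*(18*z^2 + 3*z - 21) - 6*z^3 - 19*z^2 + 196*z + 245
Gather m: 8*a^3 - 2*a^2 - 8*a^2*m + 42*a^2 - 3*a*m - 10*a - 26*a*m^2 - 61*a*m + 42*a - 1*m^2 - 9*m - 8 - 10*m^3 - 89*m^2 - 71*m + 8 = 8*a^3 + 40*a^2 + 32*a - 10*m^3 + m^2*(-26*a - 90) + m*(-8*a^2 - 64*a - 80)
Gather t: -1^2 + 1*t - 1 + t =2*t - 2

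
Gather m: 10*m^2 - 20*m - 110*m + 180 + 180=10*m^2 - 130*m + 360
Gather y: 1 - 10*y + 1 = 2 - 10*y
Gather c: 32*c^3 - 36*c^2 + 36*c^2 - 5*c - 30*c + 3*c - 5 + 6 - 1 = 32*c^3 - 32*c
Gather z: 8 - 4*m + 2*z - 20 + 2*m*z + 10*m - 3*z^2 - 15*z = 6*m - 3*z^2 + z*(2*m - 13) - 12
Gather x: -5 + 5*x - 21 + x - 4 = 6*x - 30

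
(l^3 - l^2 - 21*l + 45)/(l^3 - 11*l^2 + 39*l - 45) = (l + 5)/(l - 5)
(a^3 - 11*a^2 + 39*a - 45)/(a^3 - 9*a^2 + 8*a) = (a^3 - 11*a^2 + 39*a - 45)/(a*(a^2 - 9*a + 8))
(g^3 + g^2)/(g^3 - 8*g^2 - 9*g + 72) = g^2*(g + 1)/(g^3 - 8*g^2 - 9*g + 72)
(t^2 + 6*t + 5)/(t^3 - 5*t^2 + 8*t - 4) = (t^2 + 6*t + 5)/(t^3 - 5*t^2 + 8*t - 4)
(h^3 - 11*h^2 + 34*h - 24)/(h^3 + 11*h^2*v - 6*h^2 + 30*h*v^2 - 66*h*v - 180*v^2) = (h^2 - 5*h + 4)/(h^2 + 11*h*v + 30*v^2)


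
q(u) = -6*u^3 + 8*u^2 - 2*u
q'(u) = -18*u^2 + 16*u - 2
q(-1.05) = 17.87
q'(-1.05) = -38.64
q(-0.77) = 9.02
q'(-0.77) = -24.99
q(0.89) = 0.33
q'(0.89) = -2.02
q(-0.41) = 2.58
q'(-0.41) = -11.59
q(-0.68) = 6.95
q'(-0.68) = -21.20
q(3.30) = -135.10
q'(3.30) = -145.22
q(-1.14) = 21.57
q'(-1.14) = -43.63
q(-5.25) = 1099.22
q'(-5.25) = -582.12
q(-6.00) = 1596.00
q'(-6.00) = -746.00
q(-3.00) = 240.00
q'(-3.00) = -212.00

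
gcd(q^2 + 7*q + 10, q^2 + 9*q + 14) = q + 2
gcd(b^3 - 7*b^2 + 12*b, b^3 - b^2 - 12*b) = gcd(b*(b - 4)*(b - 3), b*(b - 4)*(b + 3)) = b^2 - 4*b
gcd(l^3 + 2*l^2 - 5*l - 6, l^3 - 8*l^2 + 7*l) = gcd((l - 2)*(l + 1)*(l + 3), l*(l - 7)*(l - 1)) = 1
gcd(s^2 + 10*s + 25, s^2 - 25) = s + 5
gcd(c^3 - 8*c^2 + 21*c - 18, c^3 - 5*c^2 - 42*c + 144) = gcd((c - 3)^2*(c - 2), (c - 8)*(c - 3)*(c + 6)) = c - 3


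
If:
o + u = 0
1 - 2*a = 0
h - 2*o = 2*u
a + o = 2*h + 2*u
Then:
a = 1/2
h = 0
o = -1/6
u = 1/6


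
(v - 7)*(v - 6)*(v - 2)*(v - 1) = v^4 - 16*v^3 + 83*v^2 - 152*v + 84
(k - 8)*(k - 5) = k^2 - 13*k + 40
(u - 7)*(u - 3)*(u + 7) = u^3 - 3*u^2 - 49*u + 147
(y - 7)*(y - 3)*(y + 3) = y^3 - 7*y^2 - 9*y + 63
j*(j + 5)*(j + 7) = j^3 + 12*j^2 + 35*j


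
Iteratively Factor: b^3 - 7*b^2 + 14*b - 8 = (b - 2)*(b^2 - 5*b + 4) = (b - 4)*(b - 2)*(b - 1)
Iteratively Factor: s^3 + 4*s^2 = (s)*(s^2 + 4*s) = s*(s + 4)*(s)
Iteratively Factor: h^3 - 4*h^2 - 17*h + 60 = (h - 5)*(h^2 + h - 12) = (h - 5)*(h + 4)*(h - 3)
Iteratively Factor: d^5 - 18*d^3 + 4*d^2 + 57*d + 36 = (d - 3)*(d^4 + 3*d^3 - 9*d^2 - 23*d - 12) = (d - 3)^2*(d^3 + 6*d^2 + 9*d + 4) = (d - 3)^2*(d + 1)*(d^2 + 5*d + 4) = (d - 3)^2*(d + 1)^2*(d + 4)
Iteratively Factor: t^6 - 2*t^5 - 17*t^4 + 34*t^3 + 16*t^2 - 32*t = (t - 2)*(t^5 - 17*t^3 + 16*t) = (t - 2)*(t + 4)*(t^4 - 4*t^3 - t^2 + 4*t) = t*(t - 2)*(t + 4)*(t^3 - 4*t^2 - t + 4) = t*(t - 4)*(t - 2)*(t + 4)*(t^2 - 1) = t*(t - 4)*(t - 2)*(t + 1)*(t + 4)*(t - 1)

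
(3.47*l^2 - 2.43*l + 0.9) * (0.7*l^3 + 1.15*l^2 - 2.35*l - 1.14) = 2.429*l^5 + 2.2895*l^4 - 10.319*l^3 + 2.7897*l^2 + 0.6552*l - 1.026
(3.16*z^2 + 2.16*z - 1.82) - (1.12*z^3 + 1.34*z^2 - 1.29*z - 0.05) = -1.12*z^3 + 1.82*z^2 + 3.45*z - 1.77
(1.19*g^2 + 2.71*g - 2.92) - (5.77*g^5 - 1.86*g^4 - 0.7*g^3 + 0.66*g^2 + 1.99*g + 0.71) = -5.77*g^5 + 1.86*g^4 + 0.7*g^3 + 0.53*g^2 + 0.72*g - 3.63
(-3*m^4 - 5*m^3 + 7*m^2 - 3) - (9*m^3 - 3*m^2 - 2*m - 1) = -3*m^4 - 14*m^3 + 10*m^2 + 2*m - 2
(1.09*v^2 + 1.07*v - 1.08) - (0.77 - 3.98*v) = 1.09*v^2 + 5.05*v - 1.85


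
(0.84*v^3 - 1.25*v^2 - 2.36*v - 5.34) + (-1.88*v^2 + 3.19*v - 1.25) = 0.84*v^3 - 3.13*v^2 + 0.83*v - 6.59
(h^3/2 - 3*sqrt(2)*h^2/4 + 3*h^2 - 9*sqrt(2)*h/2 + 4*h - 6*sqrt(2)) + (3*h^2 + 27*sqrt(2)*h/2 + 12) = h^3/2 - 3*sqrt(2)*h^2/4 + 6*h^2 + 4*h + 9*sqrt(2)*h - 6*sqrt(2) + 12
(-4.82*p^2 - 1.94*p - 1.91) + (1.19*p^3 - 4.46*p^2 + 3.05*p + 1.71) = 1.19*p^3 - 9.28*p^2 + 1.11*p - 0.2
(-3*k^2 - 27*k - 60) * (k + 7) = -3*k^3 - 48*k^2 - 249*k - 420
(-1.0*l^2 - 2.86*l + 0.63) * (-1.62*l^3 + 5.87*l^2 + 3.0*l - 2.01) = 1.62*l^5 - 1.2368*l^4 - 20.8088*l^3 - 2.8719*l^2 + 7.6386*l - 1.2663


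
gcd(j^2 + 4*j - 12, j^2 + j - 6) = j - 2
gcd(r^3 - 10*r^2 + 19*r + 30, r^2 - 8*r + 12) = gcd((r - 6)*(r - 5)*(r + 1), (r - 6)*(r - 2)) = r - 6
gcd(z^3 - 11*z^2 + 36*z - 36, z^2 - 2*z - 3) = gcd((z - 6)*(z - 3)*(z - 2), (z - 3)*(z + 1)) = z - 3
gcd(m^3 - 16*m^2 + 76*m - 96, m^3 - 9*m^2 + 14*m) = m - 2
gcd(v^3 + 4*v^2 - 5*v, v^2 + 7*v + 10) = v + 5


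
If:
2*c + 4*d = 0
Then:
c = -2*d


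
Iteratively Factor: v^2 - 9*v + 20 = (v - 5)*(v - 4)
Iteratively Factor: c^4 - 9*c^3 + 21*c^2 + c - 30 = (c - 2)*(c^3 - 7*c^2 + 7*c + 15) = (c - 3)*(c - 2)*(c^2 - 4*c - 5) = (c - 3)*(c - 2)*(c + 1)*(c - 5)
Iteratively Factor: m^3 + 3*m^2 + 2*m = (m)*(m^2 + 3*m + 2) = m*(m + 2)*(m + 1)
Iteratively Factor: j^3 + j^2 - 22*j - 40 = (j + 4)*(j^2 - 3*j - 10) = (j - 5)*(j + 4)*(j + 2)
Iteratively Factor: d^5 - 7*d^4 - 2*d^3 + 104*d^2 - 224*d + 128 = (d - 1)*(d^4 - 6*d^3 - 8*d^2 + 96*d - 128) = (d - 2)*(d - 1)*(d^3 - 4*d^2 - 16*d + 64) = (d - 2)*(d - 1)*(d + 4)*(d^2 - 8*d + 16) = (d - 4)*(d - 2)*(d - 1)*(d + 4)*(d - 4)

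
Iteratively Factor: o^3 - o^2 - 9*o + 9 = (o - 3)*(o^2 + 2*o - 3) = (o - 3)*(o + 3)*(o - 1)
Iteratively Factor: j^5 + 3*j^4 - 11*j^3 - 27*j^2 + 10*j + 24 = (j - 1)*(j^4 + 4*j^3 - 7*j^2 - 34*j - 24) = (j - 1)*(j + 2)*(j^3 + 2*j^2 - 11*j - 12) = (j - 3)*(j - 1)*(j + 2)*(j^2 + 5*j + 4) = (j - 3)*(j - 1)*(j + 2)*(j + 4)*(j + 1)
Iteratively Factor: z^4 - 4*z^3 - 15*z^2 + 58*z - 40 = (z - 1)*(z^3 - 3*z^2 - 18*z + 40) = (z - 1)*(z + 4)*(z^2 - 7*z + 10) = (z - 2)*(z - 1)*(z + 4)*(z - 5)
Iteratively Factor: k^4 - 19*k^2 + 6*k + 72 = (k - 3)*(k^3 + 3*k^2 - 10*k - 24) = (k - 3)^2*(k^2 + 6*k + 8) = (k - 3)^2*(k + 4)*(k + 2)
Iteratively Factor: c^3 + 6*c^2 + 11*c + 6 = (c + 3)*(c^2 + 3*c + 2) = (c + 1)*(c + 3)*(c + 2)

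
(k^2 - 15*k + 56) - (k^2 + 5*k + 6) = 50 - 20*k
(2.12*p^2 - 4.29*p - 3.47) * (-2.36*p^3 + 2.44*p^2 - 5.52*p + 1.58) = -5.0032*p^5 + 15.2972*p^4 - 13.9808*p^3 + 18.5636*p^2 + 12.3762*p - 5.4826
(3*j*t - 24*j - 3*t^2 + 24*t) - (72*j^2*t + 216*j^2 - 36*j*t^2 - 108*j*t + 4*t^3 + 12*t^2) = -72*j^2*t - 216*j^2 + 36*j*t^2 + 111*j*t - 24*j - 4*t^3 - 15*t^2 + 24*t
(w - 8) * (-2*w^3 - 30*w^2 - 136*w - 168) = -2*w^4 - 14*w^3 + 104*w^2 + 920*w + 1344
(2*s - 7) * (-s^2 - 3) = -2*s^3 + 7*s^2 - 6*s + 21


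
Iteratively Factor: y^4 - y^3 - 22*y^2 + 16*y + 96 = (y + 4)*(y^3 - 5*y^2 - 2*y + 24) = (y - 3)*(y + 4)*(y^2 - 2*y - 8) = (y - 4)*(y - 3)*(y + 4)*(y + 2)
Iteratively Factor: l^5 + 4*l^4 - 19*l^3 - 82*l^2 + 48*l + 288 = (l + 4)*(l^4 - 19*l^2 - 6*l + 72) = (l - 2)*(l + 4)*(l^3 + 2*l^2 - 15*l - 36) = (l - 2)*(l + 3)*(l + 4)*(l^2 - l - 12) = (l - 4)*(l - 2)*(l + 3)*(l + 4)*(l + 3)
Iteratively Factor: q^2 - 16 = (q - 4)*(q + 4)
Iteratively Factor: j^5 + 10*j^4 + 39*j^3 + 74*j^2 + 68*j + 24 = (j + 2)*(j^4 + 8*j^3 + 23*j^2 + 28*j + 12) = (j + 1)*(j + 2)*(j^3 + 7*j^2 + 16*j + 12) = (j + 1)*(j + 2)^2*(j^2 + 5*j + 6) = (j + 1)*(j + 2)^2*(j + 3)*(j + 2)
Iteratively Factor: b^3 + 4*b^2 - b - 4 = (b + 4)*(b^2 - 1) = (b - 1)*(b + 4)*(b + 1)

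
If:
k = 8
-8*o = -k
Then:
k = 8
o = 1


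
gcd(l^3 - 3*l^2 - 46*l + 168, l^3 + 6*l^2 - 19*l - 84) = l^2 + 3*l - 28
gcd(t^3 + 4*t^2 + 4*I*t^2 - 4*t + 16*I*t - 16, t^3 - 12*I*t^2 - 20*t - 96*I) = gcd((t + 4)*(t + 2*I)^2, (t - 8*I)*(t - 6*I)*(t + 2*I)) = t + 2*I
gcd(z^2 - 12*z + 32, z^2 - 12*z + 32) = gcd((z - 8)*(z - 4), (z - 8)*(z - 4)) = z^2 - 12*z + 32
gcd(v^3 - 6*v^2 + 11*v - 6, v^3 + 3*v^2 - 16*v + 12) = v^2 - 3*v + 2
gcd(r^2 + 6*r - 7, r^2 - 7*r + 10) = 1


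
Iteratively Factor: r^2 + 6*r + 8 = (r + 4)*(r + 2)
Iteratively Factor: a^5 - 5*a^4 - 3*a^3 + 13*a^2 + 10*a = (a - 2)*(a^4 - 3*a^3 - 9*a^2 - 5*a) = (a - 5)*(a - 2)*(a^3 + 2*a^2 + a) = (a - 5)*(a - 2)*(a + 1)*(a^2 + a) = a*(a - 5)*(a - 2)*(a + 1)*(a + 1)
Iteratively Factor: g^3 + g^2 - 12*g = (g - 3)*(g^2 + 4*g) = (g - 3)*(g + 4)*(g)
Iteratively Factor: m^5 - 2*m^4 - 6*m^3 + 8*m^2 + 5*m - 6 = (m + 2)*(m^4 - 4*m^3 + 2*m^2 + 4*m - 3) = (m - 3)*(m + 2)*(m^3 - m^2 - m + 1) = (m - 3)*(m + 1)*(m + 2)*(m^2 - 2*m + 1) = (m - 3)*(m - 1)*(m + 1)*(m + 2)*(m - 1)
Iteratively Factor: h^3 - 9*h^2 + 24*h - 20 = (h - 2)*(h^2 - 7*h + 10) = (h - 2)^2*(h - 5)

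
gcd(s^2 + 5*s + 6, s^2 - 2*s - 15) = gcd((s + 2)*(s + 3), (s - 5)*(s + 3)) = s + 3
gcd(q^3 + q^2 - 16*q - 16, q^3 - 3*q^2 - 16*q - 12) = q + 1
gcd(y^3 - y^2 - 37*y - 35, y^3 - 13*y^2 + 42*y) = y - 7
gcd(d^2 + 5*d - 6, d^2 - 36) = d + 6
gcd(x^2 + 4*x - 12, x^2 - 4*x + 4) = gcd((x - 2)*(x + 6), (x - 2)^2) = x - 2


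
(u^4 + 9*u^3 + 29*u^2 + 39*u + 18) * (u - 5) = u^5 + 4*u^4 - 16*u^3 - 106*u^2 - 177*u - 90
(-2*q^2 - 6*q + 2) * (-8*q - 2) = 16*q^3 + 52*q^2 - 4*q - 4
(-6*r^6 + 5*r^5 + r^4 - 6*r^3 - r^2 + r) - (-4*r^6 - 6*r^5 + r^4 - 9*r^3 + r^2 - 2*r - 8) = -2*r^6 + 11*r^5 + 3*r^3 - 2*r^2 + 3*r + 8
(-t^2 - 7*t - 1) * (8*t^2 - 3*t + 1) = -8*t^4 - 53*t^3 + 12*t^2 - 4*t - 1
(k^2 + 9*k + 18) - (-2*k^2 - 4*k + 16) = 3*k^2 + 13*k + 2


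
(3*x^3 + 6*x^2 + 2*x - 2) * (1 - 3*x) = -9*x^4 - 15*x^3 + 8*x - 2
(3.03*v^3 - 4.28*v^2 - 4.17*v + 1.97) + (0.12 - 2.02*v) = 3.03*v^3 - 4.28*v^2 - 6.19*v + 2.09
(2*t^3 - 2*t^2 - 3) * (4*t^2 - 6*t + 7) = 8*t^5 - 20*t^4 + 26*t^3 - 26*t^2 + 18*t - 21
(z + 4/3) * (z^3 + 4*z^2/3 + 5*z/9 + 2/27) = z^4 + 8*z^3/3 + 7*z^2/3 + 22*z/27 + 8/81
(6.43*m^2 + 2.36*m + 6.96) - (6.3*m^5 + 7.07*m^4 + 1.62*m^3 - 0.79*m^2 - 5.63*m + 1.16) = -6.3*m^5 - 7.07*m^4 - 1.62*m^3 + 7.22*m^2 + 7.99*m + 5.8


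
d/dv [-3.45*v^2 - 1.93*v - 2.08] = -6.9*v - 1.93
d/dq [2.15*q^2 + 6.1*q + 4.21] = 4.3*q + 6.1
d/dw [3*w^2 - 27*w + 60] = 6*w - 27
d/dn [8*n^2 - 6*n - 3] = 16*n - 6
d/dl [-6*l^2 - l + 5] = -12*l - 1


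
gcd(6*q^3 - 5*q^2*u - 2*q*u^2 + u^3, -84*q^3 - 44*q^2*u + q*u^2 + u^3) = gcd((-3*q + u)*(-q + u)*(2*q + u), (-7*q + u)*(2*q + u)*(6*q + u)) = 2*q + u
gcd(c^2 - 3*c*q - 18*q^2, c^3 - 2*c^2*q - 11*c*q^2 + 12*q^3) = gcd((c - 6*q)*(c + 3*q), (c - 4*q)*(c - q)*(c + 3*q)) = c + 3*q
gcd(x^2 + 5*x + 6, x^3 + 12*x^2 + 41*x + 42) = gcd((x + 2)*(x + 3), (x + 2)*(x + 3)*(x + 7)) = x^2 + 5*x + 6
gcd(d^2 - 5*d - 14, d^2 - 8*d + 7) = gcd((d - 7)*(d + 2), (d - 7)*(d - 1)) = d - 7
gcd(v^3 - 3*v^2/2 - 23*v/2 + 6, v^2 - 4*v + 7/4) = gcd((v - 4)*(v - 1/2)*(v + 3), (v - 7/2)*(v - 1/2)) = v - 1/2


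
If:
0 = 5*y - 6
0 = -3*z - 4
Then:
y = 6/5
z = -4/3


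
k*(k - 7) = k^2 - 7*k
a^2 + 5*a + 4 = (a + 1)*(a + 4)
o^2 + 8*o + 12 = (o + 2)*(o + 6)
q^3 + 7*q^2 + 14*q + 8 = (q + 1)*(q + 2)*(q + 4)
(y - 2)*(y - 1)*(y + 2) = y^3 - y^2 - 4*y + 4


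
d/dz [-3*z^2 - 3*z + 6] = -6*z - 3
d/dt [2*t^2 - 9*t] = 4*t - 9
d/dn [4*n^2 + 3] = 8*n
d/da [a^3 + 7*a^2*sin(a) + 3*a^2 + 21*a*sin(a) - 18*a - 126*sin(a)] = 7*a^2*cos(a) + 3*a^2 + 14*a*sin(a) + 21*a*cos(a) + 6*a + 21*sin(a) - 126*cos(a) - 18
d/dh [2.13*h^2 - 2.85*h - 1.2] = 4.26*h - 2.85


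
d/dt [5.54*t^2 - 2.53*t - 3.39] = 11.08*t - 2.53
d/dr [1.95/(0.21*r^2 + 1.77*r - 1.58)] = (-0.819*r - 3.4515)/(0.21*r^2 + 1.77*r - 1.58)^2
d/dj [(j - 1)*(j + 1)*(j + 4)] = 3*j^2 + 8*j - 1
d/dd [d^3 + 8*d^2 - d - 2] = 3*d^2 + 16*d - 1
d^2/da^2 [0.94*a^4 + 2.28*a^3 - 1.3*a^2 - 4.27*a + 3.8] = 11.28*a^2 + 13.68*a - 2.6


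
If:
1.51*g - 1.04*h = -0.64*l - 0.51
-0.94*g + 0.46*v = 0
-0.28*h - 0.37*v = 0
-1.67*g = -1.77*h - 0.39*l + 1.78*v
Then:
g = -0.02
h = 0.07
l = -0.63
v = -0.05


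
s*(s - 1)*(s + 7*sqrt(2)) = s^3 - s^2 + 7*sqrt(2)*s^2 - 7*sqrt(2)*s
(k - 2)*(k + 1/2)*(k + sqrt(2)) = k^3 - 3*k^2/2 + sqrt(2)*k^2 - 3*sqrt(2)*k/2 - k - sqrt(2)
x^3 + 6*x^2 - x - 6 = (x - 1)*(x + 1)*(x + 6)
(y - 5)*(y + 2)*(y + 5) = y^3 + 2*y^2 - 25*y - 50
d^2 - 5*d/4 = d*(d - 5/4)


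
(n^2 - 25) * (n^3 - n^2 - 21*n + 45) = n^5 - n^4 - 46*n^3 + 70*n^2 + 525*n - 1125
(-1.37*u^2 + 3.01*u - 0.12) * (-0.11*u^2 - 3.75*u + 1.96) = 0.1507*u^4 + 4.8064*u^3 - 13.9595*u^2 + 6.3496*u - 0.2352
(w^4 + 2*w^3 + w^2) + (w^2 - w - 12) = w^4 + 2*w^3 + 2*w^2 - w - 12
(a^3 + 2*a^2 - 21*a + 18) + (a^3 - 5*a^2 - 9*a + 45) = 2*a^3 - 3*a^2 - 30*a + 63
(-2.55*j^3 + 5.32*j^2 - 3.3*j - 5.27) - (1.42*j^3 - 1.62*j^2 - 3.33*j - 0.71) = -3.97*j^3 + 6.94*j^2 + 0.0300000000000002*j - 4.56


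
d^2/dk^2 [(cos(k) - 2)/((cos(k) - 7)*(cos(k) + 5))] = (6*(1 - cos(k)^2)^2 - cos(k)^5 - 220*cos(k)^3 + 358*cos(k)^2 - 1131*cos(k) - 302)/((cos(k) - 7)^3*(cos(k) + 5)^3)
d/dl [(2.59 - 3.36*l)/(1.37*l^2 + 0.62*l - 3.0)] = (4.6032*l^2 - 7.0966*l + 8.4742)/(1.8769*l^4 + 1.6988*l^3 - 7.8356*l^2 - 3.72*l + 9.0)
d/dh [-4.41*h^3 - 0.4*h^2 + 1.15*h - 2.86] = -13.23*h^2 - 0.8*h + 1.15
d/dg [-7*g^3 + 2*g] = 2 - 21*g^2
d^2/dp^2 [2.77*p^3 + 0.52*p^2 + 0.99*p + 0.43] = 16.62*p + 1.04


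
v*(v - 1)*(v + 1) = v^3 - v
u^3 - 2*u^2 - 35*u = u*(u - 7)*(u + 5)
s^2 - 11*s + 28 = (s - 7)*(s - 4)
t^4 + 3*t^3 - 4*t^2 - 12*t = t*(t - 2)*(t + 2)*(t + 3)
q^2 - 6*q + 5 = (q - 5)*(q - 1)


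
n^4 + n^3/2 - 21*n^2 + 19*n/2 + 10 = (n - 4)*(n - 1)*(n + 1/2)*(n + 5)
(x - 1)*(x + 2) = x^2 + x - 2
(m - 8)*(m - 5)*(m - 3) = m^3 - 16*m^2 + 79*m - 120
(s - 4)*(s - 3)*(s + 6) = s^3 - s^2 - 30*s + 72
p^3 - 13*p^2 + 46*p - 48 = (p - 8)*(p - 3)*(p - 2)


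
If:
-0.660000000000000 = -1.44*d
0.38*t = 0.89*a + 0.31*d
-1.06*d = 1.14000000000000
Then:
No Solution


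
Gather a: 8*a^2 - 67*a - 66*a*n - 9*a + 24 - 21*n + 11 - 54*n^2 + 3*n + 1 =8*a^2 + a*(-66*n - 76) - 54*n^2 - 18*n + 36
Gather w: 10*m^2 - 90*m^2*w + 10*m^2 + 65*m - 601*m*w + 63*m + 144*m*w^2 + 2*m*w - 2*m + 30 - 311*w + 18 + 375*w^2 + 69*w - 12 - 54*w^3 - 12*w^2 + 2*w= 20*m^2 + 126*m - 54*w^3 + w^2*(144*m + 363) + w*(-90*m^2 - 599*m - 240) + 36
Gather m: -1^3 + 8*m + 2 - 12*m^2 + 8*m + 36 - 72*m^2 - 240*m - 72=-84*m^2 - 224*m - 35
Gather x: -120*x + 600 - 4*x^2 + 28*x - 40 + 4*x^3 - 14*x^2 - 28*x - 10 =4*x^3 - 18*x^2 - 120*x + 550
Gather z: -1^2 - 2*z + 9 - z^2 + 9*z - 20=-z^2 + 7*z - 12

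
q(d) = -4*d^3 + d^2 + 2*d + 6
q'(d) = -12*d^2 + 2*d + 2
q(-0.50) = 5.75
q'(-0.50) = -2.00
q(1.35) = 0.68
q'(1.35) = -17.17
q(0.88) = 5.81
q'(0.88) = -5.53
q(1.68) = -6.78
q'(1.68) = -28.51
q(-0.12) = 5.78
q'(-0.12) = 1.59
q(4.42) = -311.03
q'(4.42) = -223.60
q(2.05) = -20.16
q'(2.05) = -44.33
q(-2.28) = 54.05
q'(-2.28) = -64.94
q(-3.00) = 117.00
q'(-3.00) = -112.00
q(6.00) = -810.00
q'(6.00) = -418.00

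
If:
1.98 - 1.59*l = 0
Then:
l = 1.25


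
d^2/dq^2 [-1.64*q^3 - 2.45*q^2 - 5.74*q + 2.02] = -9.84*q - 4.9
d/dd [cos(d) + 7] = -sin(d)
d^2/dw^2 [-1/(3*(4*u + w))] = -2/(3*(4*u + w)^3)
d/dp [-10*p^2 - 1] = -20*p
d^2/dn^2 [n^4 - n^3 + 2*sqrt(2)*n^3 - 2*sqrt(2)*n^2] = 12*n^2 - 6*n + 12*sqrt(2)*n - 4*sqrt(2)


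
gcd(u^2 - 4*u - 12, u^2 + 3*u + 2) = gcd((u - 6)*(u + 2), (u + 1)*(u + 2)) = u + 2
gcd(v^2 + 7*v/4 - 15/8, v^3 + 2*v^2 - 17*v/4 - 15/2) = v + 5/2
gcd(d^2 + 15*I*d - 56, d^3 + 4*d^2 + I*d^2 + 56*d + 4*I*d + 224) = d + 8*I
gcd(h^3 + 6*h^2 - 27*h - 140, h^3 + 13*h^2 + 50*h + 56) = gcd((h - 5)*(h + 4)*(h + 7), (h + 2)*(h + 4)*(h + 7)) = h^2 + 11*h + 28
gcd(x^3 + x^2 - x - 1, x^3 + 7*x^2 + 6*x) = x + 1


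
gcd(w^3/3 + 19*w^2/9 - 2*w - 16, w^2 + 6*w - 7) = 1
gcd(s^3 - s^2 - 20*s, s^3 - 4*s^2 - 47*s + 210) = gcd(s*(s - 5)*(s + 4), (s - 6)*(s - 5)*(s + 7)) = s - 5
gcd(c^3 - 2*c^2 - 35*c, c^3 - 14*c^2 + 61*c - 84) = c - 7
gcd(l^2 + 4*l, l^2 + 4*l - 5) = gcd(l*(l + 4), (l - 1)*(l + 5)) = 1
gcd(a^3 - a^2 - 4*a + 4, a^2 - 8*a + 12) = a - 2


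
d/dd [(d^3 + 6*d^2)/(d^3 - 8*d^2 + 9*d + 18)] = 2*d*(-7*d^3 + 9*d^2 + 54*d + 108)/(d^6 - 16*d^5 + 82*d^4 - 108*d^3 - 207*d^2 + 324*d + 324)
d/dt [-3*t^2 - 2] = -6*t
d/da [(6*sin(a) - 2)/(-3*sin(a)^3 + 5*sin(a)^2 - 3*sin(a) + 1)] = 4*(9*sin(a)^2 - 12*sin(a) + 5)*sin(a)*cos(a)/((sin(a) - 1)^2*(3*sin(a)^2 - 2*sin(a) + 1)^2)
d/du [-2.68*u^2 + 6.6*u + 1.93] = 6.6 - 5.36*u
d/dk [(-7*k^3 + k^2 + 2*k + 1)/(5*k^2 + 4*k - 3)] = (-35*k^4 - 56*k^3 + 57*k^2 - 16*k - 10)/(25*k^4 + 40*k^3 - 14*k^2 - 24*k + 9)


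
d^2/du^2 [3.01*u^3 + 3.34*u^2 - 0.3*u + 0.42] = 18.06*u + 6.68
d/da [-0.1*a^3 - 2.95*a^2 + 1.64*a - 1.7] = -0.3*a^2 - 5.9*a + 1.64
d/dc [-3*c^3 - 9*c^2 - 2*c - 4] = -9*c^2 - 18*c - 2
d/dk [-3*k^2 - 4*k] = -6*k - 4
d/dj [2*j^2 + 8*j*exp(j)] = 8*j*exp(j) + 4*j + 8*exp(j)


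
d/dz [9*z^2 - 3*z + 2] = 18*z - 3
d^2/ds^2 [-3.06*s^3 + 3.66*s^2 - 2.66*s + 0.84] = 7.32 - 18.36*s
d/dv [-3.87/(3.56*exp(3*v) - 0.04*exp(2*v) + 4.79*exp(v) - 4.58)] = (41.3316*exp(2*v) - 0.3096*exp(v) + 18.5373)*exp(v)/(3.56*exp(3*v) - 0.04*exp(2*v) + 4.79*exp(v) - 4.58)^2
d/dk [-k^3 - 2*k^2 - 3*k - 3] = -3*k^2 - 4*k - 3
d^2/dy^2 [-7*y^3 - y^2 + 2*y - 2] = -42*y - 2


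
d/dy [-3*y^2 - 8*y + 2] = -6*y - 8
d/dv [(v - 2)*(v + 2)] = 2*v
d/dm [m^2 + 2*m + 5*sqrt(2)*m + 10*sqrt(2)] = 2*m + 2 + 5*sqrt(2)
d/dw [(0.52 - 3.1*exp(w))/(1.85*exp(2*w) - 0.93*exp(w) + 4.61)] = (5.735*exp(2*w) - 1.924*exp(w) - 13.8074)*exp(w)/(3.4225*exp(4*w) - 3.441*exp(3*w) + 17.9219*exp(2*w) - 8.5746*exp(w) + 21.2521)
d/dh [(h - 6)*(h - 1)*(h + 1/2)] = 3*h^2 - 13*h + 5/2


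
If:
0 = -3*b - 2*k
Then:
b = -2*k/3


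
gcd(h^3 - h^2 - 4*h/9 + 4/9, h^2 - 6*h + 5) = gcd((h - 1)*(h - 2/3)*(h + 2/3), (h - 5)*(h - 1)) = h - 1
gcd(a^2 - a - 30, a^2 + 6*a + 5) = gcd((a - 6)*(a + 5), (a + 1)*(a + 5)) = a + 5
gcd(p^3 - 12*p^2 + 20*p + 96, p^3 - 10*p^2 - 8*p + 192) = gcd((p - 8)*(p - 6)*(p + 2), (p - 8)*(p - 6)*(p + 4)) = p^2 - 14*p + 48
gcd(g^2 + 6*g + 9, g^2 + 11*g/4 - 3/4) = g + 3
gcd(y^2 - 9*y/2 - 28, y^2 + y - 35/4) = y + 7/2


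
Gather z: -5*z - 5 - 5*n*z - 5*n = -5*n + z*(-5*n - 5) - 5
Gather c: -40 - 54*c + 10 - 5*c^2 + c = -5*c^2 - 53*c - 30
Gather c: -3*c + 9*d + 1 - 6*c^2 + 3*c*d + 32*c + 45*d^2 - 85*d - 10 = -6*c^2 + c*(3*d + 29) + 45*d^2 - 76*d - 9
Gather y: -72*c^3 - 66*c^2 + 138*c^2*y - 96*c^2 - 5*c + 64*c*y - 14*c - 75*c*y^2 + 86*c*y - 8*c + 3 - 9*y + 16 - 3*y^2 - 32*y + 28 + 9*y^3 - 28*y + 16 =-72*c^3 - 162*c^2 - 27*c + 9*y^3 + y^2*(-75*c - 3) + y*(138*c^2 + 150*c - 69) + 63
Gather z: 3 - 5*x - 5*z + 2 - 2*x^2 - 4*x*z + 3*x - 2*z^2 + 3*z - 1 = -2*x^2 - 2*x - 2*z^2 + z*(-4*x - 2) + 4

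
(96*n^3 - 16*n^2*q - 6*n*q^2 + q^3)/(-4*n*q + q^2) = -24*n^2/q - 2*n + q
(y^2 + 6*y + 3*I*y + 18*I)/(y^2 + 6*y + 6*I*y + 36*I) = (y + 3*I)/(y + 6*I)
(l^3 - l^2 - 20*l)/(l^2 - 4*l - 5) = l*(l + 4)/(l + 1)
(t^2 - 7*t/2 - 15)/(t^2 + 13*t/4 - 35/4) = 2*(2*t^2 - 7*t - 30)/(4*t^2 + 13*t - 35)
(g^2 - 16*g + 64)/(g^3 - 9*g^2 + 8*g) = (g - 8)/(g*(g - 1))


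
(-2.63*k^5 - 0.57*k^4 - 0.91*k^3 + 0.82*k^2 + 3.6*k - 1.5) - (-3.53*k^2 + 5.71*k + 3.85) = -2.63*k^5 - 0.57*k^4 - 0.91*k^3 + 4.35*k^2 - 2.11*k - 5.35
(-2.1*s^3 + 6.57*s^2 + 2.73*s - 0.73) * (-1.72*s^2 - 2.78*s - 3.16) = 3.612*s^5 - 5.4624*s^4 - 16.3242*s^3 - 27.095*s^2 - 6.5974*s + 2.3068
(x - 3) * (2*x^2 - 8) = 2*x^3 - 6*x^2 - 8*x + 24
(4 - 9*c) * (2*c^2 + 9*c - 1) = -18*c^3 - 73*c^2 + 45*c - 4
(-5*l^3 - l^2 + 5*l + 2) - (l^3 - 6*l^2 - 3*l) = -6*l^3 + 5*l^2 + 8*l + 2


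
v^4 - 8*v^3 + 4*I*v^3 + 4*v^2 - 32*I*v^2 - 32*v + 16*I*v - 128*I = (v - 8)*(v - 2*I)*(v + 2*I)*(v + 4*I)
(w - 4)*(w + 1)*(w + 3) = w^3 - 13*w - 12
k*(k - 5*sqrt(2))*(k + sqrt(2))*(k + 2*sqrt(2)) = k^4 - 2*sqrt(2)*k^3 - 26*k^2 - 20*sqrt(2)*k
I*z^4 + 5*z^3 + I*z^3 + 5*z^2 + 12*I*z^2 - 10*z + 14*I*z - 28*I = (z + 2)*(z - 7*I)*(z + 2*I)*(I*z - I)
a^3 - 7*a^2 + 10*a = a*(a - 5)*(a - 2)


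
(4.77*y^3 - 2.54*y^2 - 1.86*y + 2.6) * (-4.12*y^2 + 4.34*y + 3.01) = -19.6524*y^5 + 31.1666*y^4 + 10.9973*y^3 - 26.4298*y^2 + 5.6854*y + 7.826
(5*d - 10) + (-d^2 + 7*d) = -d^2 + 12*d - 10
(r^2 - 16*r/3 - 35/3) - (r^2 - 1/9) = -16*r/3 - 104/9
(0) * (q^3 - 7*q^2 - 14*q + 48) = 0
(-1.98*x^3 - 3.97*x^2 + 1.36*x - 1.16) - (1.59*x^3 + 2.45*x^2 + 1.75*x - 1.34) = -3.57*x^3 - 6.42*x^2 - 0.39*x + 0.18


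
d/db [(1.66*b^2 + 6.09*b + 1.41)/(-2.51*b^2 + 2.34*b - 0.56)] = (19.1703*b^2 + 5.219*b - 6.7098)/(6.3001*b^4 - 11.7468*b^3 + 8.2868*b^2 - 2.6208*b + 0.3136)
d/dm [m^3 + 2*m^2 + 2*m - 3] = 3*m^2 + 4*m + 2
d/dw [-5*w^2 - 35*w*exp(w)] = -35*w*exp(w) - 10*w - 35*exp(w)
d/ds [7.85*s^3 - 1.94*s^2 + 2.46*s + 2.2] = 23.55*s^2 - 3.88*s + 2.46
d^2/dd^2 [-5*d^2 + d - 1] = -10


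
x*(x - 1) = x^2 - x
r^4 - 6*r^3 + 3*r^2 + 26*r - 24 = (r - 4)*(r - 3)*(r - 1)*(r + 2)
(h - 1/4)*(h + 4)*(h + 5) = h^3 + 35*h^2/4 + 71*h/4 - 5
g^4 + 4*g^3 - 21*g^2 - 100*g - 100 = (g - 5)*(g + 2)^2*(g + 5)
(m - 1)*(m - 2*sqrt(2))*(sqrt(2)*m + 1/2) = sqrt(2)*m^3 - 7*m^2/2 - sqrt(2)*m^2 - sqrt(2)*m + 7*m/2 + sqrt(2)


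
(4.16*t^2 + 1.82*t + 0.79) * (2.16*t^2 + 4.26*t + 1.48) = 8.9856*t^4 + 21.6528*t^3 + 15.6164*t^2 + 6.059*t + 1.1692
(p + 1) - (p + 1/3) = 2/3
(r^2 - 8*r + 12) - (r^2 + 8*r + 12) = -16*r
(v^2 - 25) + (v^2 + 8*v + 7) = 2*v^2 + 8*v - 18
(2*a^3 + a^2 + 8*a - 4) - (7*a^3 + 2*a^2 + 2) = -5*a^3 - a^2 + 8*a - 6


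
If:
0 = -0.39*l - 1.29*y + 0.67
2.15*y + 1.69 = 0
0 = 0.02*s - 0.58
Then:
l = 4.32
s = 29.00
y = -0.79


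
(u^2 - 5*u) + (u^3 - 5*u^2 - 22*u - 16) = u^3 - 4*u^2 - 27*u - 16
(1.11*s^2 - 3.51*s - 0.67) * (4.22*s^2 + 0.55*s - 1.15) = 4.6842*s^4 - 14.2017*s^3 - 6.0344*s^2 + 3.668*s + 0.7705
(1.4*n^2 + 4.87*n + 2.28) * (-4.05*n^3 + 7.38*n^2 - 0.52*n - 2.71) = -5.67*n^5 - 9.3915*n^4 + 25.9786*n^3 + 10.5*n^2 - 14.3833*n - 6.1788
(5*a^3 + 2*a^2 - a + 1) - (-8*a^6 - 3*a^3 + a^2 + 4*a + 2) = 8*a^6 + 8*a^3 + a^2 - 5*a - 1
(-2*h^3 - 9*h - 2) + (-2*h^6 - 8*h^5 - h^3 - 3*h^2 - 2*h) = -2*h^6 - 8*h^5 - 3*h^3 - 3*h^2 - 11*h - 2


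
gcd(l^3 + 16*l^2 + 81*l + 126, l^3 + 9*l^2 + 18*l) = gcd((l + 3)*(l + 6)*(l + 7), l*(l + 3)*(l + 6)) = l^2 + 9*l + 18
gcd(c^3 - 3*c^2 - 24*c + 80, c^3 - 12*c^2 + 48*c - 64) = c^2 - 8*c + 16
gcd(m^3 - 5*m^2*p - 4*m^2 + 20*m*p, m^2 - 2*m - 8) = m - 4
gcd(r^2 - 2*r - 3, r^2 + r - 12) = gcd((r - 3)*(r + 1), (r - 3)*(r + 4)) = r - 3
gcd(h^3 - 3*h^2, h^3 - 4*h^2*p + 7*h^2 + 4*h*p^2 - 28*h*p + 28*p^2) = 1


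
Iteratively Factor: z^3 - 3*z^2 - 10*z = (z + 2)*(z^2 - 5*z) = z*(z + 2)*(z - 5)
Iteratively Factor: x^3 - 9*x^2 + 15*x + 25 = (x + 1)*(x^2 - 10*x + 25) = (x - 5)*(x + 1)*(x - 5)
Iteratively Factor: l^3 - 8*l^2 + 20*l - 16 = (l - 4)*(l^2 - 4*l + 4) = (l - 4)*(l - 2)*(l - 2)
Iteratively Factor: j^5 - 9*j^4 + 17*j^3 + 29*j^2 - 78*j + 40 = (j + 2)*(j^4 - 11*j^3 + 39*j^2 - 49*j + 20) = (j - 1)*(j + 2)*(j^3 - 10*j^2 + 29*j - 20) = (j - 4)*(j - 1)*(j + 2)*(j^2 - 6*j + 5) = (j - 5)*(j - 4)*(j - 1)*(j + 2)*(j - 1)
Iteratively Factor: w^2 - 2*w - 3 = (w - 3)*(w + 1)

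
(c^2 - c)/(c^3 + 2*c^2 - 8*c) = (c - 1)/(c^2 + 2*c - 8)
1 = 1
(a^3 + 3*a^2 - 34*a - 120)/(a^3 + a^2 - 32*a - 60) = (a + 4)/(a + 2)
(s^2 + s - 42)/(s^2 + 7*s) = (s - 6)/s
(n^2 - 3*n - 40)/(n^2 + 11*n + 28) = (n^2 - 3*n - 40)/(n^2 + 11*n + 28)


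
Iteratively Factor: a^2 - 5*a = (a - 5)*(a)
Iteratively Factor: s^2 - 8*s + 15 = (s - 5)*(s - 3)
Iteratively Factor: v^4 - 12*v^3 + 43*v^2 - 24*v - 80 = (v - 5)*(v^3 - 7*v^2 + 8*v + 16) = (v - 5)*(v - 4)*(v^2 - 3*v - 4) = (v - 5)*(v - 4)*(v + 1)*(v - 4)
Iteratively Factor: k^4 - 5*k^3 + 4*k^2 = (k)*(k^3 - 5*k^2 + 4*k) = k^2*(k^2 - 5*k + 4) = k^2*(k - 4)*(k - 1)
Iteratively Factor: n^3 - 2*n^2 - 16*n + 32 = (n + 4)*(n^2 - 6*n + 8) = (n - 2)*(n + 4)*(n - 4)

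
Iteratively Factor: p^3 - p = (p + 1)*(p^2 - p) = p*(p + 1)*(p - 1)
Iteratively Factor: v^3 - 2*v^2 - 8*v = (v - 4)*(v^2 + 2*v) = v*(v - 4)*(v + 2)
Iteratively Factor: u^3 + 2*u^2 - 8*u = (u + 4)*(u^2 - 2*u) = u*(u + 4)*(u - 2)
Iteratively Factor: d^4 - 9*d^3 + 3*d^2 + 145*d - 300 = (d - 3)*(d^3 - 6*d^2 - 15*d + 100) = (d - 5)*(d - 3)*(d^2 - d - 20) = (d - 5)^2*(d - 3)*(d + 4)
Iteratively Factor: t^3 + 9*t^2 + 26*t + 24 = (t + 2)*(t^2 + 7*t + 12) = (t + 2)*(t + 3)*(t + 4)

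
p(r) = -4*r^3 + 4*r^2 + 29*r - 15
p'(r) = -12*r^2 + 8*r + 29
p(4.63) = -191.99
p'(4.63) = -191.20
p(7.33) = -1162.85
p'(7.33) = -557.11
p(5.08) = -288.84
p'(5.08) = -240.04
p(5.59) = -426.61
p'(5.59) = -301.26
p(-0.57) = -29.49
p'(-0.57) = 20.54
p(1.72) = 26.36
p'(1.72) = 7.26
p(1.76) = 26.62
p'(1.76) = 5.91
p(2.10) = 26.50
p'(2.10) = -7.12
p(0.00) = -15.00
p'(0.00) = 29.00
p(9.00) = -2346.00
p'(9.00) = -871.00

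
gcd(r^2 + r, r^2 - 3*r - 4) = r + 1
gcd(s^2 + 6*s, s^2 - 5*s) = s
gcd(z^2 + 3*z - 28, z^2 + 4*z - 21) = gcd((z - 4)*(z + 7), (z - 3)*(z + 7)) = z + 7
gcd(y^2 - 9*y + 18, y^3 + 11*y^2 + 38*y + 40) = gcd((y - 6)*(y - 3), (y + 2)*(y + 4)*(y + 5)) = 1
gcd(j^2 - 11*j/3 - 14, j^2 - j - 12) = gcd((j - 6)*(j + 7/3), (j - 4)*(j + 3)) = 1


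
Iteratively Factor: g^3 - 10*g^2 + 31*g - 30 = (g - 3)*(g^2 - 7*g + 10) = (g - 5)*(g - 3)*(g - 2)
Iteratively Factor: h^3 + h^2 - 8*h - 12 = (h + 2)*(h^2 - h - 6) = (h - 3)*(h + 2)*(h + 2)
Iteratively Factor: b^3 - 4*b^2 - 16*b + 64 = (b - 4)*(b^2 - 16) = (b - 4)*(b + 4)*(b - 4)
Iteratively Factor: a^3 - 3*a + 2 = (a + 2)*(a^2 - 2*a + 1) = (a - 1)*(a + 2)*(a - 1)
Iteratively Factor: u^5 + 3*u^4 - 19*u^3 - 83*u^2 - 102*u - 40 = (u - 5)*(u^4 + 8*u^3 + 21*u^2 + 22*u + 8) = (u - 5)*(u + 4)*(u^3 + 4*u^2 + 5*u + 2) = (u - 5)*(u + 1)*(u + 4)*(u^2 + 3*u + 2) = (u - 5)*(u + 1)*(u + 2)*(u + 4)*(u + 1)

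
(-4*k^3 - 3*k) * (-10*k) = 40*k^4 + 30*k^2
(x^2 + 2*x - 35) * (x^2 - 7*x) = x^4 - 5*x^3 - 49*x^2 + 245*x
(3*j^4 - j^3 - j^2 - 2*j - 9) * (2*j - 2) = 6*j^5 - 8*j^4 - 2*j^2 - 14*j + 18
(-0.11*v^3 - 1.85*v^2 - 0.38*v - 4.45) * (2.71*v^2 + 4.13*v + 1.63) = -0.2981*v^5 - 5.4678*v^4 - 8.8496*v^3 - 16.6444*v^2 - 18.9979*v - 7.2535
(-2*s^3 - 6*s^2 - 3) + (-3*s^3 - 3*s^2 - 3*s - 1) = -5*s^3 - 9*s^2 - 3*s - 4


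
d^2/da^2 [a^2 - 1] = 2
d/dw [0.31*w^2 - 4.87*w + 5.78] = 0.62*w - 4.87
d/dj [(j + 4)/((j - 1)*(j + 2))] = (-j^2 - 8*j - 6)/(j^4 + 2*j^3 - 3*j^2 - 4*j + 4)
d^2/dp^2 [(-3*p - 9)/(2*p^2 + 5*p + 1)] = 6*(-(p + 3)*(4*p + 5)^2 + (6*p + 11)*(2*p^2 + 5*p + 1))/(2*p^2 + 5*p + 1)^3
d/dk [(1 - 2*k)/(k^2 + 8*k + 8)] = 2*(k^2 - k - 12)/(k^4 + 16*k^3 + 80*k^2 + 128*k + 64)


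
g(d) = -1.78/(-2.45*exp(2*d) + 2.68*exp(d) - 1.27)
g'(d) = -1.78*(4.9*exp(2*d) - 2.68*exp(d))/(-2.45*exp(2*d) + 2.68*exp(d) - 1.27)^2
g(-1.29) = 2.48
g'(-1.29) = 1.27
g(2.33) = 0.01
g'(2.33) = -0.02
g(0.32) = 0.80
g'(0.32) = -2.01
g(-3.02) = 1.55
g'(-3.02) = 0.16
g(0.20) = 1.08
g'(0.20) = -2.63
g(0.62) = 0.37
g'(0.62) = -0.94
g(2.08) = 0.01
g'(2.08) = -0.03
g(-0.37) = 3.03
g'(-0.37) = -2.51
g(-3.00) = 1.56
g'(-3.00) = 0.17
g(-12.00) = 1.40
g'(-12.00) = 0.00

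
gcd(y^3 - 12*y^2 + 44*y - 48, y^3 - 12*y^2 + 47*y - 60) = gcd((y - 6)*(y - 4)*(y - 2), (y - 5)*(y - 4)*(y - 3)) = y - 4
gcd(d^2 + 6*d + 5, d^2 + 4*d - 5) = d + 5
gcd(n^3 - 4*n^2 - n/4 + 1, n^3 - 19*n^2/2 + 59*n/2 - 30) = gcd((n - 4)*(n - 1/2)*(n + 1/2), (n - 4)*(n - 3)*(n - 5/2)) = n - 4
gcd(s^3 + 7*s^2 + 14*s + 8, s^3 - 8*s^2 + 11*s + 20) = s + 1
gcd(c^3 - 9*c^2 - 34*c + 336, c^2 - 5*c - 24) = c - 8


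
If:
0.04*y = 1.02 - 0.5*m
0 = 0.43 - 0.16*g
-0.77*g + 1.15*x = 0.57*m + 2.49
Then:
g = 2.69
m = 2.04 - 0.08*y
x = 4.97580434782609 - 0.0396521739130435*y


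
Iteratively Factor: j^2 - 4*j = (j - 4)*(j)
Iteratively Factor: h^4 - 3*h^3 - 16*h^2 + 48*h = (h)*(h^3 - 3*h^2 - 16*h + 48) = h*(h + 4)*(h^2 - 7*h + 12) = h*(h - 3)*(h + 4)*(h - 4)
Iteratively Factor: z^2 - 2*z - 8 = (z + 2)*(z - 4)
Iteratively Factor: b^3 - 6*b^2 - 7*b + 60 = (b - 4)*(b^2 - 2*b - 15) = (b - 4)*(b + 3)*(b - 5)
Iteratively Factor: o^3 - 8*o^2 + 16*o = (o - 4)*(o^2 - 4*o) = o*(o - 4)*(o - 4)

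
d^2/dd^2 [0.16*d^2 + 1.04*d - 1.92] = 0.320000000000000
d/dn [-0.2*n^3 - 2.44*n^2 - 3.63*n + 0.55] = -0.6*n^2 - 4.88*n - 3.63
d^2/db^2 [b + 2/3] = 0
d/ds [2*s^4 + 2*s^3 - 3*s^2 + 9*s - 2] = 8*s^3 + 6*s^2 - 6*s + 9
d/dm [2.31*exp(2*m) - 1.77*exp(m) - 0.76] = (4.62*exp(m) - 1.77)*exp(m)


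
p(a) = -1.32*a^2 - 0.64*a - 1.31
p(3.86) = -23.45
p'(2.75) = -7.90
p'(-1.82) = 4.16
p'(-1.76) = 4.01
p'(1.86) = -5.55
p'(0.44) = -1.80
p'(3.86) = -10.83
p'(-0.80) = 1.47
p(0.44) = -1.85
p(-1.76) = -4.27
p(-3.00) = -11.27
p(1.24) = -4.13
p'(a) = -2.64*a - 0.64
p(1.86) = -7.07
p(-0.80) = -1.64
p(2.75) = -13.05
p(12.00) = -199.07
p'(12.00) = -32.32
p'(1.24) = -3.91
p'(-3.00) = 7.28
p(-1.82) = -4.52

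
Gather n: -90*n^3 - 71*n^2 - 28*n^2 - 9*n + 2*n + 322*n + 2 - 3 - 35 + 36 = -90*n^3 - 99*n^2 + 315*n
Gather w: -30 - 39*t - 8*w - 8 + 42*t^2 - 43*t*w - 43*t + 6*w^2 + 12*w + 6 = 42*t^2 - 82*t + 6*w^2 + w*(4 - 43*t) - 32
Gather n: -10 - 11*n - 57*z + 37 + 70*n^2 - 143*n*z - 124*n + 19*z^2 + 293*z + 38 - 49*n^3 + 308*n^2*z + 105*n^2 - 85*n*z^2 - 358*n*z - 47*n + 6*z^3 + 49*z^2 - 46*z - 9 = -49*n^3 + n^2*(308*z + 175) + n*(-85*z^2 - 501*z - 182) + 6*z^3 + 68*z^2 + 190*z + 56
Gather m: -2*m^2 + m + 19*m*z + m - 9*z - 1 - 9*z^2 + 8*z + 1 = -2*m^2 + m*(19*z + 2) - 9*z^2 - z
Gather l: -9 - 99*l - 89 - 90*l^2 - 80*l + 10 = -90*l^2 - 179*l - 88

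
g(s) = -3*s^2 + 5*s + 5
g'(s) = 5 - 6*s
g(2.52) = -1.45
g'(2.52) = -10.12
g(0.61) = 6.93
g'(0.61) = 1.34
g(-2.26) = -21.62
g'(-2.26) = 18.56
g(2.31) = 0.54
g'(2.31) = -8.86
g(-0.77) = -0.63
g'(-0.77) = 9.62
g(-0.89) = -1.83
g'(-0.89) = 10.34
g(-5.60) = -117.08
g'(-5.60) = 38.60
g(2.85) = -5.12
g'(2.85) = -12.10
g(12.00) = -367.00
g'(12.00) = -67.00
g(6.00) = -73.00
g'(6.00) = -31.00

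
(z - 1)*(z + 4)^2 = z^3 + 7*z^2 + 8*z - 16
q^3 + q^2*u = q^2*(q + u)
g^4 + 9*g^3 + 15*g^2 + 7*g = g*(g + 1)^2*(g + 7)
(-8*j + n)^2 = 64*j^2 - 16*j*n + n^2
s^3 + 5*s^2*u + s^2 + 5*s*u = s*(s + 1)*(s + 5*u)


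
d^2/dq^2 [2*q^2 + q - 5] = 4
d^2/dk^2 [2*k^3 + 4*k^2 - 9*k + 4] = 12*k + 8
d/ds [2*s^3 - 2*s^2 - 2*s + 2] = 6*s^2 - 4*s - 2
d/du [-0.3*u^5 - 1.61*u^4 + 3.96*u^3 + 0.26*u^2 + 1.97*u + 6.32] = -1.5*u^4 - 6.44*u^3 + 11.88*u^2 + 0.52*u + 1.97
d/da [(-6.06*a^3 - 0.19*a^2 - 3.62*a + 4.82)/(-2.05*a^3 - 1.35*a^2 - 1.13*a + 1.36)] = (7.105427357601e-15*a^5 + 7.79150000000001*a^4 - 1.1464*a^3 + 0.245899999999999*a^2 + 12.4972*a + 0.5234)/(4.2025*a^6 + 5.535*a^5 + 6.4555*a^4 - 2.525*a^3 - 2.3951*a^2 - 3.0736*a + 1.8496)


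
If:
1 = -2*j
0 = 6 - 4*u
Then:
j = -1/2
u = 3/2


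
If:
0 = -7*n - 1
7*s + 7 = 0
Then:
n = -1/7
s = -1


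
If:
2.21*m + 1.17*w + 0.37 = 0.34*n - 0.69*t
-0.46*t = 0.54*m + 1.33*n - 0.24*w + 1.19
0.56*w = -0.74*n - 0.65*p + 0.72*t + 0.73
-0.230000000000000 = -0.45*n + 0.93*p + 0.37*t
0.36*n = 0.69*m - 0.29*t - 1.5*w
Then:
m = -0.03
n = -0.42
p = 0.02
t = -1.18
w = 0.31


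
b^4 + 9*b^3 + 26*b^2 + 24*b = b*(b + 2)*(b + 3)*(b + 4)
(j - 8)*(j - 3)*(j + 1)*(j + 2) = j^4 - 8*j^3 - 7*j^2 + 50*j + 48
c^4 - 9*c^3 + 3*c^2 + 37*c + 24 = (c - 8)*(c - 3)*(c + 1)^2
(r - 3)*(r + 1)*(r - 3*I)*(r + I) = r^4 - 2*r^3 - 2*I*r^3 + 4*I*r^2 - 6*r + 6*I*r - 9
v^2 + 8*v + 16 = (v + 4)^2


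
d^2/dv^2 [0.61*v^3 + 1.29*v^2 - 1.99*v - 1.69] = 3.66*v + 2.58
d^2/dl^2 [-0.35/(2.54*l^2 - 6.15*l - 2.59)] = (-4.51612*l^2 + 10.9347*l + 0.35*(5.08*l - 6.15)*(10.16*l - 12.3) + 4.60502)/(-2.54*l^2 + 6.15*l + 2.59)^3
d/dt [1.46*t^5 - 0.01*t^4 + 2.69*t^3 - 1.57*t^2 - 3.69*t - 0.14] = 7.3*t^4 - 0.04*t^3 + 8.07*t^2 - 3.14*t - 3.69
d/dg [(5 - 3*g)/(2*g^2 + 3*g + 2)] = (6*g^2 - 20*g - 21)/(4*g^4 + 12*g^3 + 17*g^2 + 12*g + 4)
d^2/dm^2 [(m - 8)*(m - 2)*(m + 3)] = 6*m - 14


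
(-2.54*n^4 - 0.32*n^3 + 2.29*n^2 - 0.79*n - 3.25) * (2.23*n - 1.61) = -5.6642*n^5 + 3.3758*n^4 + 5.6219*n^3 - 5.4486*n^2 - 5.9756*n + 5.2325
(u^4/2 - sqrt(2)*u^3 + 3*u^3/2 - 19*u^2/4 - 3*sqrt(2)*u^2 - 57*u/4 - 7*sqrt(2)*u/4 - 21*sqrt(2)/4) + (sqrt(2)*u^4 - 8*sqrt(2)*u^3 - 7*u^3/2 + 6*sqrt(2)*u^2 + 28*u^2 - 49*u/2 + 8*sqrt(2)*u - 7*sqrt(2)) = u^4/2 + sqrt(2)*u^4 - 9*sqrt(2)*u^3 - 2*u^3 + 3*sqrt(2)*u^2 + 93*u^2/4 - 155*u/4 + 25*sqrt(2)*u/4 - 49*sqrt(2)/4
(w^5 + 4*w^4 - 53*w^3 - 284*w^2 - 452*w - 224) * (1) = w^5 + 4*w^4 - 53*w^3 - 284*w^2 - 452*w - 224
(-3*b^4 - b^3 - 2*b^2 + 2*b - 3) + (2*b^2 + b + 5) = -3*b^4 - b^3 + 3*b + 2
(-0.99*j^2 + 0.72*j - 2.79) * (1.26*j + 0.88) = -1.2474*j^3 + 0.036*j^2 - 2.8818*j - 2.4552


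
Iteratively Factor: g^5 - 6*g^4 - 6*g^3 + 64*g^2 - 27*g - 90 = (g - 2)*(g^4 - 4*g^3 - 14*g^2 + 36*g + 45) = (g - 2)*(g + 3)*(g^3 - 7*g^2 + 7*g + 15) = (g - 2)*(g + 1)*(g + 3)*(g^2 - 8*g + 15) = (g - 5)*(g - 2)*(g + 1)*(g + 3)*(g - 3)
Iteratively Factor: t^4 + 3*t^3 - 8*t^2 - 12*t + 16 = (t - 1)*(t^3 + 4*t^2 - 4*t - 16) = (t - 1)*(t + 4)*(t^2 - 4) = (t - 2)*(t - 1)*(t + 4)*(t + 2)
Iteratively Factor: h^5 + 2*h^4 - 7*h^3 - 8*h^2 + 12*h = (h - 1)*(h^4 + 3*h^3 - 4*h^2 - 12*h) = (h - 1)*(h + 3)*(h^3 - 4*h) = h*(h - 1)*(h + 3)*(h^2 - 4) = h*(h - 2)*(h - 1)*(h + 3)*(h + 2)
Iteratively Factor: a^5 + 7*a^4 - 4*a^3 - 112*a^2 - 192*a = (a + 4)*(a^4 + 3*a^3 - 16*a^2 - 48*a) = a*(a + 4)*(a^3 + 3*a^2 - 16*a - 48) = a*(a - 4)*(a + 4)*(a^2 + 7*a + 12) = a*(a - 4)*(a + 4)^2*(a + 3)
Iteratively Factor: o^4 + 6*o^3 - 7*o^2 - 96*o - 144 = (o + 4)*(o^3 + 2*o^2 - 15*o - 36) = (o + 3)*(o + 4)*(o^2 - o - 12) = (o + 3)^2*(o + 4)*(o - 4)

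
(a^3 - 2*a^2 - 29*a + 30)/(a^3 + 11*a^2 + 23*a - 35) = (a - 6)/(a + 7)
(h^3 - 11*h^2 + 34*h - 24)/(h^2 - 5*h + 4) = h - 6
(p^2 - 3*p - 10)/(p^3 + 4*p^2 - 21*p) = (p^2 - 3*p - 10)/(p*(p^2 + 4*p - 21))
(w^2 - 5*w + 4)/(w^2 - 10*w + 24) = (w - 1)/(w - 6)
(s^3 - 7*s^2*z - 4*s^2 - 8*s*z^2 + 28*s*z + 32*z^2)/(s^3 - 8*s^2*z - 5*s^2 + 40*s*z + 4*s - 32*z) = (s + z)/(s - 1)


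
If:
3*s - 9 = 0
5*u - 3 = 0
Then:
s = 3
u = 3/5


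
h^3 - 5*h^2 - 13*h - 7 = (h - 7)*(h + 1)^2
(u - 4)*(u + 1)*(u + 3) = u^3 - 13*u - 12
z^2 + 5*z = z*(z + 5)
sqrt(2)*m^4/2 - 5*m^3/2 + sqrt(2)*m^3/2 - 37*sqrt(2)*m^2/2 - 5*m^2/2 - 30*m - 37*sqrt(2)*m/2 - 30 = (m + 1)*(m - 6*sqrt(2))*(m + 5*sqrt(2)/2)*(sqrt(2)*m/2 + 1)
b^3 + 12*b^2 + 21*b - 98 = (b - 2)*(b + 7)^2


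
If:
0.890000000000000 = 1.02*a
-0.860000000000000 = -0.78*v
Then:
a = 0.87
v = 1.10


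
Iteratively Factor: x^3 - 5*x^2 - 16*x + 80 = (x - 4)*(x^2 - x - 20) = (x - 5)*(x - 4)*(x + 4)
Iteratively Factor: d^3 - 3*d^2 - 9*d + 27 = (d - 3)*(d^2 - 9) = (d - 3)*(d + 3)*(d - 3)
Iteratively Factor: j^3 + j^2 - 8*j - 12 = (j + 2)*(j^2 - j - 6) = (j - 3)*(j + 2)*(j + 2)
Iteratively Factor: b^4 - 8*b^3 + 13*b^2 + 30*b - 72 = (b - 4)*(b^3 - 4*b^2 - 3*b + 18) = (b - 4)*(b - 3)*(b^2 - b - 6) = (b - 4)*(b - 3)*(b + 2)*(b - 3)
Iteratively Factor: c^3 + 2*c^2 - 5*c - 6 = (c - 2)*(c^2 + 4*c + 3) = (c - 2)*(c + 1)*(c + 3)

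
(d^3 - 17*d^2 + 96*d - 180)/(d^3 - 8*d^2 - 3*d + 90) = (d - 6)/(d + 3)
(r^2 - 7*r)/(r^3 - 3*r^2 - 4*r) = (7 - r)/(-r^2 + 3*r + 4)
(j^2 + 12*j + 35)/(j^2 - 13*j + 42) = (j^2 + 12*j + 35)/(j^2 - 13*j + 42)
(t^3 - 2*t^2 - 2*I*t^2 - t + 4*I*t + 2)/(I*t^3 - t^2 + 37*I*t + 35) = (-I*t^2 + t*(-1 + 2*I) + 2)/(t^2 + 2*I*t + 35)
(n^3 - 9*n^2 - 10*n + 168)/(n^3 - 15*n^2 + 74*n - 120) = (n^2 - 3*n - 28)/(n^2 - 9*n + 20)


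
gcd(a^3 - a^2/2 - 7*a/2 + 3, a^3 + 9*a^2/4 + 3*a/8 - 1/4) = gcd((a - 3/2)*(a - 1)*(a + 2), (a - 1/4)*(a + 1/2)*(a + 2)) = a + 2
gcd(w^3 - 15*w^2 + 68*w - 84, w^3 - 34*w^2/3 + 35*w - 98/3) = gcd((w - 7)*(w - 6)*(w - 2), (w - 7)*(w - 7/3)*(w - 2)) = w^2 - 9*w + 14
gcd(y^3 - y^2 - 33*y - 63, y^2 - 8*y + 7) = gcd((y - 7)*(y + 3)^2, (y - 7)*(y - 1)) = y - 7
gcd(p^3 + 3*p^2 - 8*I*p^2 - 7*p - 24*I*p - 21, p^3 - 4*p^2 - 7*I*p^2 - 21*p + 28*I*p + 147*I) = p^2 + p*(3 - 7*I) - 21*I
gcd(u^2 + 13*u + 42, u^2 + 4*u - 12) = u + 6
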